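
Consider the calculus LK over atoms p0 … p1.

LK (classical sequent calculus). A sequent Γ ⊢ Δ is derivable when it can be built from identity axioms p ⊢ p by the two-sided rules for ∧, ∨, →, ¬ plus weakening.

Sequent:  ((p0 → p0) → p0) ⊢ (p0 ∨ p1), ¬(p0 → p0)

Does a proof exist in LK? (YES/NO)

Proof tree:
[¬R] ((p0 → p0) → p0) ⊢ (p0 ∨ p1), ¬(p0 → p0)
  [→L] (p0 → p0), ((p0 → p0) → p0) ⊢ (p0 ∨ p1)
    [→R] (p0 → p0) ⊢ (p0 → p0)
      [→L] p0, (p0 → p0) ⊢ p0
        [Ax] p0 ⊢ p0
        [Ax] p0 ⊢ p0
    [∨R] p0 ⊢ (p0 ∨ p1)
      [WR] p0 ⊢ p0, p1
        [Ax] p0 ⊢ p0

Result: YES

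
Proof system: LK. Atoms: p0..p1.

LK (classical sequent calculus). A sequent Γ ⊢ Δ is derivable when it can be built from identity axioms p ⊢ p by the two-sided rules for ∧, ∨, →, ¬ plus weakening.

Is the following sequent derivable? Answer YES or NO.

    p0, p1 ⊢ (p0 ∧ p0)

Proof tree:
[WL] p0, p1 ⊢ (p0 ∧ p0)
  [∧R] p0 ⊢ (p0 ∧ p0)
    [Ax] p0 ⊢ p0
    [Ax] p0 ⊢ p0

Result: YES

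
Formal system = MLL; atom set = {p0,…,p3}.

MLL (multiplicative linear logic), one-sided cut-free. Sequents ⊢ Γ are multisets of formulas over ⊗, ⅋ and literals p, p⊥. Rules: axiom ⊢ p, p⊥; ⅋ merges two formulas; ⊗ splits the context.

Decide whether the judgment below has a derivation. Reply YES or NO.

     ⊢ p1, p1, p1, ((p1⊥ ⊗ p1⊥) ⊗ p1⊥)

Proof tree:
[⊗]  ⊢ p1, p1, p1, ((p1⊥ ⊗ p1⊥) ⊗ p1⊥)
  [⊗]  ⊢ p1, p1, (p1⊥ ⊗ p1⊥)
    [Ax]  ⊢ p1, p1⊥
    [Ax]  ⊢ p1, p1⊥
  [Ax]  ⊢ p1, p1⊥

Result: YES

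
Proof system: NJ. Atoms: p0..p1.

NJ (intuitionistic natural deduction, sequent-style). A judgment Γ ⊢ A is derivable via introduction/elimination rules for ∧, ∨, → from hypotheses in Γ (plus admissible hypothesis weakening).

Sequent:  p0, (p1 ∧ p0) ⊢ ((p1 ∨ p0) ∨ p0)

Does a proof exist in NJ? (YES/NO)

Derivation trace:
[∨I₁] p0, (p1 ∧ p0) ⊢ ((p1 ∨ p0) ∨ p0)
  [Wk] p0, (p1 ∧ p0) ⊢ (p1 ∨ p0)
    [∨I₂] p0 ⊢ (p1 ∨ p0)
      [Ax] p0 ⊢ p0

Result: YES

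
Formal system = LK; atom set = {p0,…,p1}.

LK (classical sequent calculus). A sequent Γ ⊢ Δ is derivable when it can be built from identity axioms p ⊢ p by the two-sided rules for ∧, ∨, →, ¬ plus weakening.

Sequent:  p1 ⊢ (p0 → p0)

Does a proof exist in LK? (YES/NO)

Derivation (root first):
[WL] p1 ⊢ (p0 → p0)
  [→R]  ⊢ (p0 → p0)
    [Ax] p0 ⊢ p0

Result: YES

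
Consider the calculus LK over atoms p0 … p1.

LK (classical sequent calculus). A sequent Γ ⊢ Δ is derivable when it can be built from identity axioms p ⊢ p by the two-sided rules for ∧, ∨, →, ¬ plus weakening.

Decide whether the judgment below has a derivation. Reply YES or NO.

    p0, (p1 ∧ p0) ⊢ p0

Derivation trace:
[∧L] p0, (p1 ∧ p0) ⊢ p0
  [WL] p0, p1, p0 ⊢ p0
    [WL] p0, p1 ⊢ p0
      [Ax] p0 ⊢ p0

Result: YES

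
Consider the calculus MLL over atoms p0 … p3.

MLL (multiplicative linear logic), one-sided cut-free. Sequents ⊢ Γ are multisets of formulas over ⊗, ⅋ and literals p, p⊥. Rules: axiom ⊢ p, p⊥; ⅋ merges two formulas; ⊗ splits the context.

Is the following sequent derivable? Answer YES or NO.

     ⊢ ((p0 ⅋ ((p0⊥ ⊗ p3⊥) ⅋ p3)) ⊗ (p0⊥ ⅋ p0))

Derivation (root first):
[⊗]  ⊢ ((p0 ⅋ ((p0⊥ ⊗ p3⊥) ⅋ p3)) ⊗ (p0⊥ ⅋ p0))
  [⅋]  ⊢ (p0 ⅋ ((p0⊥ ⊗ p3⊥) ⅋ p3))
    [⅋]  ⊢ p0, ((p0⊥ ⊗ p3⊥) ⅋ p3)
      [⊗]  ⊢ p0, p3, (p0⊥ ⊗ p3⊥)
        [Ax]  ⊢ p0, p0⊥
        [Ax]  ⊢ p3, p3⊥
  [⅋]  ⊢ (p0⊥ ⅋ p0)
    [Ax]  ⊢ p0, p0⊥

Result: YES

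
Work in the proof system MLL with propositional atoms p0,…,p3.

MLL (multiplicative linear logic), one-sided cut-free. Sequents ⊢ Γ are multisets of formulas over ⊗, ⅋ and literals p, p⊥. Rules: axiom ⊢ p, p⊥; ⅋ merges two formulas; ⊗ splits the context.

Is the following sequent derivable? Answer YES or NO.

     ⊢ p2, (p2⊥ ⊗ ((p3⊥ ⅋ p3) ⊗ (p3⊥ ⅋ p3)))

Derivation trace:
[⊗]  ⊢ p2, (p2⊥ ⊗ ((p3⊥ ⅋ p3) ⊗ (p3⊥ ⅋ p3)))
  [Ax]  ⊢ p2, p2⊥
  [⊗]  ⊢ ((p3⊥ ⅋ p3) ⊗ (p3⊥ ⅋ p3))
    [⅋]  ⊢ (p3⊥ ⅋ p3)
      [Ax]  ⊢ p3, p3⊥
    [⅋]  ⊢ (p3⊥ ⅋ p3)
      [Ax]  ⊢ p3, p3⊥

Result: YES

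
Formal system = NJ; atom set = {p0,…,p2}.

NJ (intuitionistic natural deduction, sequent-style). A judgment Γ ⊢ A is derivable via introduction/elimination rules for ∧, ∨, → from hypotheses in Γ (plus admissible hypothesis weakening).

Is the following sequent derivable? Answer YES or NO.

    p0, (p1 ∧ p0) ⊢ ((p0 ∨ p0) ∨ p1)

Proof tree:
[∨I₁] p0, (p1 ∧ p0) ⊢ ((p0 ∨ p0) ∨ p1)
  [Wk] p0, (p1 ∧ p0) ⊢ (p0 ∨ p0)
    [∨I₂] p0 ⊢ (p0 ∨ p0)
      [Ax] p0 ⊢ p0

Result: YES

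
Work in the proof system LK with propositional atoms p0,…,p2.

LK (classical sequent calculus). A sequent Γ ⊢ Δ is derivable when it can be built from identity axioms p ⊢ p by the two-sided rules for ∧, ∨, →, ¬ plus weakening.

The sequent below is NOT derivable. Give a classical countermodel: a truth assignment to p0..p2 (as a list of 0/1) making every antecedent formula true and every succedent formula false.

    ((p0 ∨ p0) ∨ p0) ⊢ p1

Truth-table refutation:
  v=000: Γ:[((p0 ∨ p0) ∨ p0)=F] Δ:[p1=F] refutes=False
  v=001: Γ:[((p0 ∨ p0) ∨ p0)=F] Δ:[p1=F] refutes=False
  v=010: Γ:[((p0 ∨ p0) ∨ p0)=F] Δ:[p1=T] refutes=False
  v=011: Γ:[((p0 ∨ p0) ∨ p0)=F] Δ:[p1=T] refutes=False
  v=100: Γ:[((p0 ∨ p0) ∨ p0)=T] Δ:[p1=F] refutes=True  ← countermodel

Result: [1, 0, 0]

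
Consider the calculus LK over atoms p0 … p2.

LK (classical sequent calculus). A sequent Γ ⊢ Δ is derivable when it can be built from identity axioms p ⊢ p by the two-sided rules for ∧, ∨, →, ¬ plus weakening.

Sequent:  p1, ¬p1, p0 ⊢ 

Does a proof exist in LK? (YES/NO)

Derivation trace:
[WL] p1, ¬p1, p0 ⊢ 
  [¬L] p1, ¬p1 ⊢ 
    [Ax] p1 ⊢ p1

Result: YES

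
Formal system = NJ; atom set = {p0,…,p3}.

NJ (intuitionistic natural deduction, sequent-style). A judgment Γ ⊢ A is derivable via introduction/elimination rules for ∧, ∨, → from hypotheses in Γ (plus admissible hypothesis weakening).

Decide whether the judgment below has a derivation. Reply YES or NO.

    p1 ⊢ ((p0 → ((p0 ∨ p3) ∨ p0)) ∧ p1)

Derivation (root first):
[∧I] p1 ⊢ ((p0 → ((p0 ∨ p3) ∨ p0)) ∧ p1)
  [→I]  ⊢ (p0 → ((p0 ∨ p3) ∨ p0))
    [∨I₁] p0 ⊢ ((p0 ∨ p3) ∨ p0)
      [∨I₁] p0 ⊢ (p0 ∨ p3)
        [Ax] p0 ⊢ p0
  [Ax] p1 ⊢ p1

Result: YES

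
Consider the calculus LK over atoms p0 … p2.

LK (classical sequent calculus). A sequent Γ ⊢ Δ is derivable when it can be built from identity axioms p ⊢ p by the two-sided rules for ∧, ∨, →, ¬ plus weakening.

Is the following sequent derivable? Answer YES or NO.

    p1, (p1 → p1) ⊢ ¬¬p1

Derivation (root first):
[¬R] p1, (p1 → p1) ⊢ ¬¬p1
  [¬L] p1, (p1 → p1), ¬p1 ⊢ 
    [→L] p1, (p1 → p1) ⊢ p1
      [Ax] p1 ⊢ p1
      [Ax] p1 ⊢ p1

Result: YES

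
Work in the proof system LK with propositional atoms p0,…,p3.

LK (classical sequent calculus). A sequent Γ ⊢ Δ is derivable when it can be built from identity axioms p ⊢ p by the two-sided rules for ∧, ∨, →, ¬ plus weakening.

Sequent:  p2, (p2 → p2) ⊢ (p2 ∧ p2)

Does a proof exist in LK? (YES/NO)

Proof tree:
[∧R] p2, (p2 → p2) ⊢ (p2 ∧ p2)
  [→L] p2, (p2 → p2) ⊢ p2
    [WL] p2, p2 ⊢ p2
      [Ax] p2 ⊢ p2
    [WL] p2, p2 ⊢ p2
      [Ax] p2 ⊢ p2
  [Ax] p2 ⊢ p2

Result: YES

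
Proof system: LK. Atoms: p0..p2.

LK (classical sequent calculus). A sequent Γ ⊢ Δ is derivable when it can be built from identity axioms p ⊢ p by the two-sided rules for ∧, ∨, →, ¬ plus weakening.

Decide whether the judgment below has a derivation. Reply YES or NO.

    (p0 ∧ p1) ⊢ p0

Derivation (root first):
[∧L] (p0 ∧ p1) ⊢ p0
  [WL] p0, p1 ⊢ p0
    [Ax] p0 ⊢ p0

Result: YES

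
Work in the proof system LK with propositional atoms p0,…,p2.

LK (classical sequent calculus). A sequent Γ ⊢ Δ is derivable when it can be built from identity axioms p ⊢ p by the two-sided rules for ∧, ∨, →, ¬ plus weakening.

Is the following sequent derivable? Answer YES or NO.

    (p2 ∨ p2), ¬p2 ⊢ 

Derivation (root first):
[¬L] (p2 ∨ p2), ¬p2 ⊢ 
  [∨L] (p2 ∨ p2) ⊢ p2
    [Ax] p2 ⊢ p2
    [Ax] p2 ⊢ p2

Result: YES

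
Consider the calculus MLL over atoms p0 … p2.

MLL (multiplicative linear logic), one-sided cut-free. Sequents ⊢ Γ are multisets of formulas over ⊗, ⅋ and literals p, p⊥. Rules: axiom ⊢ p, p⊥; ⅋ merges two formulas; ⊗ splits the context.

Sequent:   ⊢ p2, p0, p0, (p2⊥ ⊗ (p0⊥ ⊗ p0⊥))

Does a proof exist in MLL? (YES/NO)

Derivation (root first):
[⊗]  ⊢ p2, p0, p0, (p2⊥ ⊗ (p0⊥ ⊗ p0⊥))
  [Ax]  ⊢ p2, p2⊥
  [⊗]  ⊢ p0, p0, (p0⊥ ⊗ p0⊥)
    [Ax]  ⊢ p0, p0⊥
    [Ax]  ⊢ p0, p0⊥

Result: YES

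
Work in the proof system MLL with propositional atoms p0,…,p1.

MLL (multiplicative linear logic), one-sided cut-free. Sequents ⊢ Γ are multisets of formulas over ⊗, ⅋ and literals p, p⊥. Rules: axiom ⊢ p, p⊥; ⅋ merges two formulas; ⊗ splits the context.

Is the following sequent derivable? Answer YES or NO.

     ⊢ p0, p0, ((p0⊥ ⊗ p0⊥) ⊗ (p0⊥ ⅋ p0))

Proof tree:
[⊗]  ⊢ p0, p0, ((p0⊥ ⊗ p0⊥) ⊗ (p0⊥ ⅋ p0))
  [⊗]  ⊢ p0, p0, (p0⊥ ⊗ p0⊥)
    [Ax]  ⊢ p0, p0⊥
    [Ax]  ⊢ p0, p0⊥
  [⅋]  ⊢ (p0⊥ ⅋ p0)
    [Ax]  ⊢ p0, p0⊥

Result: YES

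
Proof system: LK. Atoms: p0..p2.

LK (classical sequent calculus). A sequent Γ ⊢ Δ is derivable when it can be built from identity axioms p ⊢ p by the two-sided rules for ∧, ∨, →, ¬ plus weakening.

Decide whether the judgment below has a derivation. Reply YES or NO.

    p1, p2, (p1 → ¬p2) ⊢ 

Proof tree:
[→L] p1, p2, (p1 → ¬p2) ⊢ 
  [Ax] p1 ⊢ p1
  [¬L] p2, ¬p2 ⊢ 
    [Ax] p2 ⊢ p2

Result: YES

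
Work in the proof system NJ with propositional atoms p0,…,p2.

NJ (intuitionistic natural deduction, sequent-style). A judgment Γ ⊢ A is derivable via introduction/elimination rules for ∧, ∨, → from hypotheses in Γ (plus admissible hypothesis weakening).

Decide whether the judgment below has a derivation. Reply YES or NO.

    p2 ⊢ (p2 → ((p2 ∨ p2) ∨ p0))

Derivation trace:
[→I] p2 ⊢ (p2 → ((p2 ∨ p2) ∨ p0))
  [Wk] p2, p2 ⊢ ((p2 ∨ p2) ∨ p0)
    [∨I₁] p2 ⊢ ((p2 ∨ p2) ∨ p0)
      [∨I₂] p2 ⊢ (p2 ∨ p2)
        [Ax] p2 ⊢ p2

Result: YES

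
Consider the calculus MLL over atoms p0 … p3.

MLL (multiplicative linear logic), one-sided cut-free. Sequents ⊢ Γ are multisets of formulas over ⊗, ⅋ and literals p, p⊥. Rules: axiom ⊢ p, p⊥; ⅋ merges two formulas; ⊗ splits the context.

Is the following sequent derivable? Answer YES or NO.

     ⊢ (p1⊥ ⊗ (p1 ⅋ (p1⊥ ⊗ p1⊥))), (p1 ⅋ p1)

Proof tree:
[⅋]  ⊢ (p1⊥ ⊗ (p1 ⅋ (p1⊥ ⊗ p1⊥))), (p1 ⅋ p1)
  [⊗]  ⊢ p1, p1, (p1⊥ ⊗ (p1 ⅋ (p1⊥ ⊗ p1⊥)))
    [Ax]  ⊢ p1, p1⊥
    [⅋]  ⊢ p1, (p1 ⅋ (p1⊥ ⊗ p1⊥))
      [⊗]  ⊢ p1, p1, (p1⊥ ⊗ p1⊥)
        [Ax]  ⊢ p1, p1⊥
        [Ax]  ⊢ p1, p1⊥

Result: YES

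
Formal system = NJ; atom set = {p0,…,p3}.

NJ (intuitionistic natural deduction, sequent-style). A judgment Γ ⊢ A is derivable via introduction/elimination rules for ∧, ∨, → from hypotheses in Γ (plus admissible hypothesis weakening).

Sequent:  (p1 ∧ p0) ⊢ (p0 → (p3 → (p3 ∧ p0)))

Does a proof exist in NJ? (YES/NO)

Derivation (root first):
[→I] (p1 ∧ p0) ⊢ (p0 → (p3 → (p3 ∧ p0)))
  [→I] (p1 ∧ p0), p0 ⊢ (p3 → (p3 ∧ p0))
    [∧I] (p1 ∧ p0), p3, p0 ⊢ (p3 ∧ p0)
      [Wk] p3, (p1 ∧ p0) ⊢ p3
        [Ax] p3 ⊢ p3
      [Ax] p0 ⊢ p0

Result: YES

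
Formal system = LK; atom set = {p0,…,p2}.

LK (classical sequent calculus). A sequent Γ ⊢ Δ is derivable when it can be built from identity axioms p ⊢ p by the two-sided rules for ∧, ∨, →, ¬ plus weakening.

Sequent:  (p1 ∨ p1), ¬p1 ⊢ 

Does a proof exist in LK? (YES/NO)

Derivation (root first):
[¬L] (p1 ∨ p1), ¬p1 ⊢ 
  [∨L] (p1 ∨ p1) ⊢ p1
    [Ax] p1 ⊢ p1
    [Ax] p1 ⊢ p1

Result: YES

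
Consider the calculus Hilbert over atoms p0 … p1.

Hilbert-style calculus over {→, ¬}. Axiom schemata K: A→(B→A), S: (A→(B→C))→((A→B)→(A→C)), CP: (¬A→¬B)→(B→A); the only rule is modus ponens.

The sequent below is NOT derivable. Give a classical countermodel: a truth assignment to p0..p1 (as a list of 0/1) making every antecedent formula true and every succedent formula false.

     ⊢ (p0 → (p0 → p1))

Truth-table refutation:
  v=00: Γ:[] Δ:[(p0 → (p0 → p1))=T] refutes=False
  v=01: Γ:[] Δ:[(p0 → (p0 → p1))=T] refutes=False
  v=10: Γ:[] Δ:[(p0 → (p0 → p1))=F] refutes=True  ← countermodel

Result: [1, 0]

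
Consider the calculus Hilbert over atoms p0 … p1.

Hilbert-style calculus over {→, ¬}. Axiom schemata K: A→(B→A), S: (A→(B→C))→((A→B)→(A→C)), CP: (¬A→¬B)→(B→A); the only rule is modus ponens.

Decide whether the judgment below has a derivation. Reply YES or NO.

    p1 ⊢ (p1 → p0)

Enumerate valuations to refute Γ ⊢ Δ:
  v=00: Γ:[p1=F] Δ:[(p1 → p0)=T] refutes=False
  v=01: Γ:[p1=T] Δ:[(p1 → p0)=F] refutes=True  ← countermodel

Result: NO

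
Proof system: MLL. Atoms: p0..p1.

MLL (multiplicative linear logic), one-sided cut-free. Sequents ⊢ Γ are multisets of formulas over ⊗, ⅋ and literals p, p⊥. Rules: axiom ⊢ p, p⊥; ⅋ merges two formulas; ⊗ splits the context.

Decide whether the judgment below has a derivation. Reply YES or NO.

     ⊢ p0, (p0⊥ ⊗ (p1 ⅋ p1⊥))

Derivation trace:
[⊗]  ⊢ p0, (p0⊥ ⊗ (p1 ⅋ p1⊥))
  [Ax]  ⊢ p0, p0⊥
  [⅋]  ⊢ (p1 ⅋ p1⊥)
    [Ax]  ⊢ p1, p1⊥

Result: YES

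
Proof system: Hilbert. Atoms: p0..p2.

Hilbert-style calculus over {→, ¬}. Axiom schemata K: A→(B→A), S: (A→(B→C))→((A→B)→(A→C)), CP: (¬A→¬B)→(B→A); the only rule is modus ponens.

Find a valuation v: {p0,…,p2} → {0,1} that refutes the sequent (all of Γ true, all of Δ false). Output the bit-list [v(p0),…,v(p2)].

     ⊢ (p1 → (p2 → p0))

Search for a countermodel by truth-table:
  v=000: Γ:[] Δ:[(p1 → (p2 → p0))=T] refutes=False
  v=001: Γ:[] Δ:[(p1 → (p2 → p0))=T] refutes=False
  v=010: Γ:[] Δ:[(p1 → (p2 → p0))=T] refutes=False
  v=011: Γ:[] Δ:[(p1 → (p2 → p0))=F] refutes=True  ← countermodel

Result: [0, 1, 1]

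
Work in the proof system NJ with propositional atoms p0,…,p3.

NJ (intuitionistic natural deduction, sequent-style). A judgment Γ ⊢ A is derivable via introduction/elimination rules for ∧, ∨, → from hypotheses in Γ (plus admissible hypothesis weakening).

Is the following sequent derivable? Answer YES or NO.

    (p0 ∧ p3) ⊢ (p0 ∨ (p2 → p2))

Proof tree:
[∨I₂] (p0 ∧ p3) ⊢ (p0 ∨ (p2 → p2))
  [→I] (p0 ∧ p3) ⊢ (p2 → p2)
    [Wk] p2, (p0 ∧ p3) ⊢ p2
      [Ax] p2 ⊢ p2

Result: YES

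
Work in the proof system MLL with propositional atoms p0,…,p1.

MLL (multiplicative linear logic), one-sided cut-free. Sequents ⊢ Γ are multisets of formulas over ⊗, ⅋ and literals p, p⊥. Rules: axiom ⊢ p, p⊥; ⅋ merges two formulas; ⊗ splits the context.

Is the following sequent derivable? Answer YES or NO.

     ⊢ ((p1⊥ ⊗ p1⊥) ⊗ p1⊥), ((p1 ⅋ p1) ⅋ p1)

Derivation (root first):
[⅋]  ⊢ ((p1⊥ ⊗ p1⊥) ⊗ p1⊥), ((p1 ⅋ p1) ⅋ p1)
  [⅋]  ⊢ p1, ((p1⊥ ⊗ p1⊥) ⊗ p1⊥), (p1 ⅋ p1)
    [⊗]  ⊢ p1, p1, p1, ((p1⊥ ⊗ p1⊥) ⊗ p1⊥)
      [⊗]  ⊢ p1, p1, (p1⊥ ⊗ p1⊥)
        [Ax]  ⊢ p1, p1⊥
        [Ax]  ⊢ p1, p1⊥
      [Ax]  ⊢ p1, p1⊥

Result: YES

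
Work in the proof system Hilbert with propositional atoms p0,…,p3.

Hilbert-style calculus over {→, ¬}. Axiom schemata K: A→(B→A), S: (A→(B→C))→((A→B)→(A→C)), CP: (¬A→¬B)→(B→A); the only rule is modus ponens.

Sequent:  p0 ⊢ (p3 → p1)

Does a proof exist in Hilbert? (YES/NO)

Truth-table refutation:
  v=0000: Γ:[p0=F] Δ:[(p3 → p1)=T] refutes=False
  v=0001: Γ:[p0=F] Δ:[(p3 → p1)=F] refutes=False
  v=0010: Γ:[p0=F] Δ:[(p3 → p1)=T] refutes=False
  v=0011: Γ:[p0=F] Δ:[(p3 → p1)=F] refutes=False
  v=0100: Γ:[p0=F] Δ:[(p3 → p1)=T] refutes=False
  v=0101: Γ:[p0=F] Δ:[(p3 → p1)=T] refutes=False
  v=0110: Γ:[p0=F] Δ:[(p3 → p1)=T] refutes=False
  v=0111: Γ:[p0=F] Δ:[(p3 → p1)=T] refutes=False
  v=1000: Γ:[p0=T] Δ:[(p3 → p1)=T] refutes=False
  v=1001: Γ:[p0=T] Δ:[(p3 → p1)=F] refutes=True  ← countermodel

Result: NO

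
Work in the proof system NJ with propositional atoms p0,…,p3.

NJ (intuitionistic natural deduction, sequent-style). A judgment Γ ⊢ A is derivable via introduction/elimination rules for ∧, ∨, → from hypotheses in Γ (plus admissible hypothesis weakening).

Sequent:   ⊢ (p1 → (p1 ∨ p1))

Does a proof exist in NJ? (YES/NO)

Proof tree:
[→I]  ⊢ (p1 → (p1 ∨ p1))
  [∨I₁] p1 ⊢ (p1 ∨ p1)
    [Ax] p1 ⊢ p1

Result: YES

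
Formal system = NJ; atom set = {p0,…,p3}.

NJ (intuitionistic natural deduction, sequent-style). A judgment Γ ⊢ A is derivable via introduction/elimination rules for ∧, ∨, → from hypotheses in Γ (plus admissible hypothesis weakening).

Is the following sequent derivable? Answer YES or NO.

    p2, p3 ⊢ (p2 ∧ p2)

Derivation (root first):
[∧I] p2, p3 ⊢ (p2 ∧ p2)
  [Ax] p2 ⊢ p2
  [Wk] p2, p3 ⊢ p2
    [Ax] p2 ⊢ p2

Result: YES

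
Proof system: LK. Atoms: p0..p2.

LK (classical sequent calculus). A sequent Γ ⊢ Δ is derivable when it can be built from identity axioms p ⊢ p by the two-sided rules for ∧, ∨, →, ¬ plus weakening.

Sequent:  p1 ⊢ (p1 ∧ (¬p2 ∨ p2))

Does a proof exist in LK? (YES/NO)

Derivation trace:
[∧R] p1 ⊢ (p1 ∧ (¬p2 ∨ p2))
  [Ax] p1 ⊢ p1
  [∨R]  ⊢ (¬p2 ∨ p2)
    [¬R]  ⊢ p2, ¬p2
      [Ax] p2 ⊢ p2

Result: YES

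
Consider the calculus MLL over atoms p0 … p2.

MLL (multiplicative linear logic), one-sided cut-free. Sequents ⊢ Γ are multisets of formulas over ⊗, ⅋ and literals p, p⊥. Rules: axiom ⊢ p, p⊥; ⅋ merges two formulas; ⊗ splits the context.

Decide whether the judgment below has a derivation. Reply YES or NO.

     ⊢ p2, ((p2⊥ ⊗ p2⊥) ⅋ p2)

Proof tree:
[⅋]  ⊢ p2, ((p2⊥ ⊗ p2⊥) ⅋ p2)
  [⊗]  ⊢ p2, p2, (p2⊥ ⊗ p2⊥)
    [Ax]  ⊢ p2, p2⊥
    [Ax]  ⊢ p2, p2⊥

Result: YES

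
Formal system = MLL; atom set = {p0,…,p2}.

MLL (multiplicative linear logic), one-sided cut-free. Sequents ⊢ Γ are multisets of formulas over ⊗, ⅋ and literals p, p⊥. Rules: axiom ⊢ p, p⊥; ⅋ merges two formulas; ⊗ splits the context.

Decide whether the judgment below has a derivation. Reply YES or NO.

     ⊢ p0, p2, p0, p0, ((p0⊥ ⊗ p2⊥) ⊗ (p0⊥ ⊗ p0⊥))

Proof tree:
[⊗]  ⊢ p0, p2, p0, p0, ((p0⊥ ⊗ p2⊥) ⊗ (p0⊥ ⊗ p0⊥))
  [⊗]  ⊢ p0, p2, (p0⊥ ⊗ p2⊥)
    [Ax]  ⊢ p0, p0⊥
    [Ax]  ⊢ p2, p2⊥
  [⊗]  ⊢ p0, p0, (p0⊥ ⊗ p0⊥)
    [Ax]  ⊢ p0, p0⊥
    [Ax]  ⊢ p0, p0⊥

Result: YES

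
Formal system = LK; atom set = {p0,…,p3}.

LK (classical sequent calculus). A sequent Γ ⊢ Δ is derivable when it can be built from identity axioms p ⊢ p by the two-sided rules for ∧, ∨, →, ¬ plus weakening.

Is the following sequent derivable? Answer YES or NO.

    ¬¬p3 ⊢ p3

Derivation (root first):
[¬L] ¬¬p3 ⊢ p3
  [¬R]  ⊢ p3, ¬p3
    [Ax] p3 ⊢ p3

Result: YES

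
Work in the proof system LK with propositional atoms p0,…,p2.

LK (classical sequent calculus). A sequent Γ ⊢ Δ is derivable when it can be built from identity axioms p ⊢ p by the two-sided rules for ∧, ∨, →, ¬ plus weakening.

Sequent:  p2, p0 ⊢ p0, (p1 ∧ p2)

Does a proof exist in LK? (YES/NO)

Derivation trace:
[∧R] p2, p0 ⊢ p0, (p1 ∧ p2)
  [WR] p0 ⊢ p0, p1
    [Ax] p0 ⊢ p0
  [Ax] p2 ⊢ p2

Result: YES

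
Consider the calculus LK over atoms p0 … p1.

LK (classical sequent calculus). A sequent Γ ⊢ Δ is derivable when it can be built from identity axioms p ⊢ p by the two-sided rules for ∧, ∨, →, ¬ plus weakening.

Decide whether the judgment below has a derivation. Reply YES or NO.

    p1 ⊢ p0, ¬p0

Derivation trace:
[WL] p1 ⊢ p0, ¬p0
  [¬R]  ⊢ p0, ¬p0
    [Ax] p0 ⊢ p0

Result: YES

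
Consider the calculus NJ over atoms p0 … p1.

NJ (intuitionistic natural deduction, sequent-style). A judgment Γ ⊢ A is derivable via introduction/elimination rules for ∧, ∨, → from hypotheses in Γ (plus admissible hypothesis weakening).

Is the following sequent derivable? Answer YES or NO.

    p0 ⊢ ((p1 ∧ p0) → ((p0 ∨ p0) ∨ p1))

Derivation (root first):
[→I] p0 ⊢ ((p1 ∧ p0) → ((p0 ∨ p0) ∨ p1))
  [Wk] p0, (p1 ∧ p0) ⊢ ((p0 ∨ p0) ∨ p1)
    [∨I₁] p0 ⊢ ((p0 ∨ p0) ∨ p1)
      [∨I₂] p0 ⊢ (p0 ∨ p0)
        [Ax] p0 ⊢ p0

Result: YES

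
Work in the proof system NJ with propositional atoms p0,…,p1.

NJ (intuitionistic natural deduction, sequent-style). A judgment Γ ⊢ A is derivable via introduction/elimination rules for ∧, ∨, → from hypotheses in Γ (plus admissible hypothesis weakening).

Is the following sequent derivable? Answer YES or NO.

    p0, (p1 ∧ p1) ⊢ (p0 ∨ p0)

Proof tree:
[Wk] p0, (p1 ∧ p1) ⊢ (p0 ∨ p0)
  [∨I₁] p0 ⊢ (p0 ∨ p0)
    [Ax] p0 ⊢ p0

Result: YES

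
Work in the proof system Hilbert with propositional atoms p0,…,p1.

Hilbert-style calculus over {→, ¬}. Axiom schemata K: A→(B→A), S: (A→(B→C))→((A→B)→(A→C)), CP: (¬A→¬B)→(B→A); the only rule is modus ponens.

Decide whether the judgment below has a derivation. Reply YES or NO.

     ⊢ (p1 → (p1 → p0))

Search for a countermodel by truth-table:
  v=00: Γ:[] Δ:[(p1 → (p1 → p0))=T] refutes=False
  v=01: Γ:[] Δ:[(p1 → (p1 → p0))=F] refutes=True  ← countermodel

Result: NO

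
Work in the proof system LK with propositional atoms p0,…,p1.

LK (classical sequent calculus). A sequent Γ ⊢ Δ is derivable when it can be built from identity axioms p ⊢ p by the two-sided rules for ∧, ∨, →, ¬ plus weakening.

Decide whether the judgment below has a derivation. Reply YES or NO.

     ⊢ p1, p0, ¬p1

Derivation (root first):
[¬R]  ⊢ p1, p0, ¬p1
  [WR] p1 ⊢ p1, p0
    [Ax] p1 ⊢ p1

Result: YES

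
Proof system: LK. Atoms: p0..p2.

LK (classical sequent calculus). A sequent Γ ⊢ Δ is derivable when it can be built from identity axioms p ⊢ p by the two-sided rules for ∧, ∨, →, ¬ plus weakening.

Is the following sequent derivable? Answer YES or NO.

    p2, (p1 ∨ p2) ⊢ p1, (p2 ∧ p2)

Derivation trace:
[∧R] p2, (p1 ∨ p2) ⊢ p1, (p2 ∧ p2)
  [Ax] p2 ⊢ p2
  [∨L] (p1 ∨ p2) ⊢ p1, p2
    [Ax] p1 ⊢ p1
    [Ax] p2 ⊢ p2

Result: YES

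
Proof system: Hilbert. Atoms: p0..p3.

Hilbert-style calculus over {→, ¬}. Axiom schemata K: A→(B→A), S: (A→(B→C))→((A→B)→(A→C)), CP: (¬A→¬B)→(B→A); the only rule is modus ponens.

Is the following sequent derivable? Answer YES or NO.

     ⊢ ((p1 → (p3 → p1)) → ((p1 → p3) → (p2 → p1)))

Search for a countermodel by truth-table:
  v=0000: Γ:[] Δ:[((p1 → (p3 → p1)) → ((p1 → p3) → (p2 → p1)))=T] refutes=False
  v=0001: Γ:[] Δ:[((p1 → (p3 → p1)) → ((p1 → p3) → (p2 → p1)))=T] refutes=False
  v=0010: Γ:[] Δ:[((p1 → (p3 → p1)) → ((p1 → p3) → (p2 → p1)))=F] refutes=True  ← countermodel

Result: NO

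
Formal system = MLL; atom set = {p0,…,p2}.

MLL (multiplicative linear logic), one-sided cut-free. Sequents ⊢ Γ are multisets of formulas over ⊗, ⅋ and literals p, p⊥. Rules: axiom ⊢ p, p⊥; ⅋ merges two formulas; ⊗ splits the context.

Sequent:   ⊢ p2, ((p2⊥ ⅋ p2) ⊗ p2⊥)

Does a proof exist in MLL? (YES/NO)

Derivation trace:
[⊗]  ⊢ p2, ((p2⊥ ⅋ p2) ⊗ p2⊥)
  [⅋]  ⊢ (p2⊥ ⅋ p2)
    [Ax]  ⊢ p2, p2⊥
  [Ax]  ⊢ p2, p2⊥

Result: YES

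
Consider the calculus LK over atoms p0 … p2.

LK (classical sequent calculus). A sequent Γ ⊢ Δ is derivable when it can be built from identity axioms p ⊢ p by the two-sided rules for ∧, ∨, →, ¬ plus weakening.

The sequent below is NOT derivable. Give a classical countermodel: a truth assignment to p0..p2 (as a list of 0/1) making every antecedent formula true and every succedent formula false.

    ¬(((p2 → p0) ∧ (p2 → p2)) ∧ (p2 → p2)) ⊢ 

Enumerate valuations to refute Γ ⊢ Δ:
  v=000: Γ:[¬(((p2 → p0) ∧ (p2 → p2)) ∧ (p2 → p2))=F] Δ:[] refutes=False
  v=001: Γ:[¬(((p2 → p0) ∧ (p2 → p2)) ∧ (p2 → p2))=T] Δ:[] refutes=True  ← countermodel

Result: [0, 0, 1]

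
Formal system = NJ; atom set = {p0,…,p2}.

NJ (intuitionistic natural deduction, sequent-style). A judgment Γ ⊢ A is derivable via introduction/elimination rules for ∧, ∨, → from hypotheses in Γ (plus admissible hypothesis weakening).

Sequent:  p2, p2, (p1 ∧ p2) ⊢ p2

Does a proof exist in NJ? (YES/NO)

Derivation trace:
[Wk] p2, p2, (p1 ∧ p2) ⊢ p2
  [Wk] p2, p2 ⊢ p2
    [Ax] p2 ⊢ p2

Result: YES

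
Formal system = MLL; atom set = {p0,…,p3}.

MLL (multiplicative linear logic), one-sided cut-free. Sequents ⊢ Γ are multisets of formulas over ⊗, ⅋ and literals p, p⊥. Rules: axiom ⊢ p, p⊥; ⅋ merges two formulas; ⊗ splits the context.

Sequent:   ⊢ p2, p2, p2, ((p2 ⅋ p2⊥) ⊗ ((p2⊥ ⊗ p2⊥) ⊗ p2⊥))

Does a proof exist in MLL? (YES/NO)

Derivation (root first):
[⊗]  ⊢ p2, p2, p2, ((p2 ⅋ p2⊥) ⊗ ((p2⊥ ⊗ p2⊥) ⊗ p2⊥))
  [⅋]  ⊢ (p2 ⅋ p2⊥)
    [Ax]  ⊢ p2, p2⊥
  [⊗]  ⊢ p2, p2, p2, ((p2⊥ ⊗ p2⊥) ⊗ p2⊥)
    [⊗]  ⊢ p2, p2, (p2⊥ ⊗ p2⊥)
      [Ax]  ⊢ p2, p2⊥
      [Ax]  ⊢ p2, p2⊥
    [Ax]  ⊢ p2, p2⊥

Result: YES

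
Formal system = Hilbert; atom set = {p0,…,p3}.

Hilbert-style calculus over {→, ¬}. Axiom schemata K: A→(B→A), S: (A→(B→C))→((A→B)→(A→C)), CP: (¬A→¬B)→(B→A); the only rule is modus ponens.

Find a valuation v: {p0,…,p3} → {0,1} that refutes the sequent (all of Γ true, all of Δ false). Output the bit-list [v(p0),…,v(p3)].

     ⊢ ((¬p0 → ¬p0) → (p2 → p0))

Search for a countermodel by truth-table:
  v=0000: Γ:[] Δ:[((¬p0 → ¬p0) → (p2 → p0))=T] refutes=False
  v=0001: Γ:[] Δ:[((¬p0 → ¬p0) → (p2 → p0))=T] refutes=False
  v=0010: Γ:[] Δ:[((¬p0 → ¬p0) → (p2 → p0))=F] refutes=True  ← countermodel

Result: [0, 0, 1, 0]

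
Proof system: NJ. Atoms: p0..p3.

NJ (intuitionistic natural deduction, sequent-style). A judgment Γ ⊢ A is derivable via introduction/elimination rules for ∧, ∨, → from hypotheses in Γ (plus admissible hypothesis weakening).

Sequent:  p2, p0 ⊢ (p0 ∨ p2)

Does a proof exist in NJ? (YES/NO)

Proof tree:
[Wk] p2, p0 ⊢ (p0 ∨ p2)
  [∨I₂] p2 ⊢ (p0 ∨ p2)
    [Ax] p2 ⊢ p2

Result: YES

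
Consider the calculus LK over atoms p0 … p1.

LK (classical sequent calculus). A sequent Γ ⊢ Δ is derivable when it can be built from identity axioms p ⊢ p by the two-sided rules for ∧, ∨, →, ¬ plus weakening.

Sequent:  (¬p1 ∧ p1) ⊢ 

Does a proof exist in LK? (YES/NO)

Derivation trace:
[∧L] (¬p1 ∧ p1) ⊢ 
  [¬L] p1, ¬p1 ⊢ 
    [Ax] p1 ⊢ p1

Result: YES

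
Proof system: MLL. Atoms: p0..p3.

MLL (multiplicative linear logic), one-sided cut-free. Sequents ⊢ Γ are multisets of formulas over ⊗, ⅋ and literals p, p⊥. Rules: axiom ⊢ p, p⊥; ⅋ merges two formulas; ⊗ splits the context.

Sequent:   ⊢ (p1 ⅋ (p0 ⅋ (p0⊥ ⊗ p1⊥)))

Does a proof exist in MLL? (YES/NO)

Derivation trace:
[⅋]  ⊢ (p1 ⅋ (p0 ⅋ (p0⊥ ⊗ p1⊥)))
  [⅋]  ⊢ p1, (p0 ⅋ (p0⊥ ⊗ p1⊥))
    [⊗]  ⊢ p0, p1, (p0⊥ ⊗ p1⊥)
      [Ax]  ⊢ p0, p0⊥
      [Ax]  ⊢ p1, p1⊥

Result: YES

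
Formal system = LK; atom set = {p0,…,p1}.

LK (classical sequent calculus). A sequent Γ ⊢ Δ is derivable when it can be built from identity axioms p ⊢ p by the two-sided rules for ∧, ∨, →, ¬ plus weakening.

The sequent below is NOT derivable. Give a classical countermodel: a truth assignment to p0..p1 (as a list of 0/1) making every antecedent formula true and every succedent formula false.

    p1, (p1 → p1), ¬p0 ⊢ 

Enumerate valuations to refute Γ ⊢ Δ:
  v=00: Γ:[p1=F, (p1 → p1)=T, ¬p0=T] Δ:[] refutes=False
  v=01: Γ:[p1=T, (p1 → p1)=T, ¬p0=T] Δ:[] refutes=True  ← countermodel

Result: [0, 1]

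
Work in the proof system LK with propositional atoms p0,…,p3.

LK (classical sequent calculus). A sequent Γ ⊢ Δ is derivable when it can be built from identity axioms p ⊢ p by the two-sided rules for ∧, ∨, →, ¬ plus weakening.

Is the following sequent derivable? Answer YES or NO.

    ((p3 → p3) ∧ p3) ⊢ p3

Proof tree:
[∧L] ((p3 → p3) ∧ p3) ⊢ p3
  [→L] p3, (p3 → p3) ⊢ p3
    [Ax] p3 ⊢ p3
    [Ax] p3 ⊢ p3

Result: YES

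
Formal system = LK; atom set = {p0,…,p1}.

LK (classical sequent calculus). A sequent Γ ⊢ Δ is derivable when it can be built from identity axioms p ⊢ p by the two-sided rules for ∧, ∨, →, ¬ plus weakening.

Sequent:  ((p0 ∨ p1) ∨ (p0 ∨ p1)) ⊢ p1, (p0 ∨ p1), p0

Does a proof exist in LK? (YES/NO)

Proof tree:
[∨L] ((p0 ∨ p1) ∨ (p0 ∨ p1)) ⊢ p1, (p0 ∨ p1), p0
  [∨L] (p0 ∨ p1) ⊢ p1, p0
    [Ax] p0 ⊢ p0
    [Ax] p1 ⊢ p1
  [∨R] (p0 ∨ p1) ⊢ (p0 ∨ p1)
    [∨L] (p0 ∨ p1) ⊢ p1, p0
      [Ax] p0 ⊢ p0
      [Ax] p1 ⊢ p1

Result: YES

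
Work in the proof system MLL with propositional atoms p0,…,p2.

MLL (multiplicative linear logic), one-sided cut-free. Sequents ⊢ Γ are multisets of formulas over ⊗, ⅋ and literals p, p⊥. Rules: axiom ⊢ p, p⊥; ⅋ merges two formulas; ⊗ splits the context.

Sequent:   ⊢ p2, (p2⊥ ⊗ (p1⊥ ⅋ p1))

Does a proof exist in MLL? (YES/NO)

Derivation (root first):
[⊗]  ⊢ p2, (p2⊥ ⊗ (p1⊥ ⅋ p1))
  [Ax]  ⊢ p2, p2⊥
  [⅋]  ⊢ (p1⊥ ⅋ p1)
    [Ax]  ⊢ p1, p1⊥

Result: YES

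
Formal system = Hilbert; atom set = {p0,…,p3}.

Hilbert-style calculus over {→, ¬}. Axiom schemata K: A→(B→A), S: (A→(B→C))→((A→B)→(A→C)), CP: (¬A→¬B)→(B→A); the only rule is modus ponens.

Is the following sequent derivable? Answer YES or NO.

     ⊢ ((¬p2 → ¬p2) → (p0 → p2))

Enumerate valuations to refute Γ ⊢ Δ:
  v=0000: Γ:[] Δ:[((¬p2 → ¬p2) → (p0 → p2))=T] refutes=False
  v=0001: Γ:[] Δ:[((¬p2 → ¬p2) → (p0 → p2))=T] refutes=False
  v=0010: Γ:[] Δ:[((¬p2 → ¬p2) → (p0 → p2))=T] refutes=False
  v=0011: Γ:[] Δ:[((¬p2 → ¬p2) → (p0 → p2))=T] refutes=False
  v=0100: Γ:[] Δ:[((¬p2 → ¬p2) → (p0 → p2))=T] refutes=False
  v=0101: Γ:[] Δ:[((¬p2 → ¬p2) → (p0 → p2))=T] refutes=False
  v=0110: Γ:[] Δ:[((¬p2 → ¬p2) → (p0 → p2))=T] refutes=False
  v=0111: Γ:[] Δ:[((¬p2 → ¬p2) → (p0 → p2))=T] refutes=False
  v=1000: Γ:[] Δ:[((¬p2 → ¬p2) → (p0 → p2))=F] refutes=True  ← countermodel

Result: NO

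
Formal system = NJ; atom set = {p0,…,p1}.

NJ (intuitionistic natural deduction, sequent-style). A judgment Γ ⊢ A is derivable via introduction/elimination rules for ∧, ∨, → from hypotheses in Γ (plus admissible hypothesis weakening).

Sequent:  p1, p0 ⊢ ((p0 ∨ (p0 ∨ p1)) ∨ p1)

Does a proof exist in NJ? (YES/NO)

Derivation (root first):
[∨I₁] p1, p0 ⊢ ((p0 ∨ (p0 ∨ p1)) ∨ p1)
  [Wk] p1, p0 ⊢ (p0 ∨ (p0 ∨ p1))
    [∨I₂] p1 ⊢ (p0 ∨ (p0 ∨ p1))
      [∨I₂] p1 ⊢ (p0 ∨ p1)
        [Ax] p1 ⊢ p1

Result: YES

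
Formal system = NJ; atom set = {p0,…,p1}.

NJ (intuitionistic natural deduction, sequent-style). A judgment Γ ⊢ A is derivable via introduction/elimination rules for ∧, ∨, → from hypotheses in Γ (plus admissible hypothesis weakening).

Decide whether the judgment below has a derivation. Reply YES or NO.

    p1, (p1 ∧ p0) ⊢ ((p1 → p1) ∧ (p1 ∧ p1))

Derivation trace:
[∧I] p1, (p1 ∧ p0) ⊢ ((p1 → p1) ∧ (p1 ∧ p1))
  [Wk] (p1 ∧ p0) ⊢ (p1 → p1)
    [→I]  ⊢ (p1 → p1)
      [Ax] p1 ⊢ p1
  [∧I] p1 ⊢ (p1 ∧ p1)
    [Ax] p1 ⊢ p1
    [Ax] p1 ⊢ p1

Result: YES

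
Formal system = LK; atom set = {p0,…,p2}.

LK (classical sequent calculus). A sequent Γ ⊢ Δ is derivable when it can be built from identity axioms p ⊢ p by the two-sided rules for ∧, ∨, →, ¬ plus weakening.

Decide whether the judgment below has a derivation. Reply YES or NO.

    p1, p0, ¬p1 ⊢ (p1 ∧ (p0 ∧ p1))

Proof tree:
[¬L] p1, p0, ¬p1 ⊢ (p1 ∧ (p0 ∧ p1))
  [∧R] p1, p0 ⊢ p1, (p1 ∧ (p0 ∧ p1))
    [WR] p1 ⊢ p1, p1
      [Ax] p1 ⊢ p1
    [∧R] p1, p0 ⊢ (p0 ∧ p1)
      [Ax] p0 ⊢ p0
      [Ax] p1 ⊢ p1

Result: YES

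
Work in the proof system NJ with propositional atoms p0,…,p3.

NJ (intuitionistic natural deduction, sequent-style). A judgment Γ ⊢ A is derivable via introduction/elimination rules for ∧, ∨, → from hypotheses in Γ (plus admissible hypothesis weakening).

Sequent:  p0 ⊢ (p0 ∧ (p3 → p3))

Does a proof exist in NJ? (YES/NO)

Proof tree:
[∧I] p0 ⊢ (p0 ∧ (p3 → p3))
  [Ax] p0 ⊢ p0
  [→I]  ⊢ (p3 → p3)
    [Ax] p3 ⊢ p3

Result: YES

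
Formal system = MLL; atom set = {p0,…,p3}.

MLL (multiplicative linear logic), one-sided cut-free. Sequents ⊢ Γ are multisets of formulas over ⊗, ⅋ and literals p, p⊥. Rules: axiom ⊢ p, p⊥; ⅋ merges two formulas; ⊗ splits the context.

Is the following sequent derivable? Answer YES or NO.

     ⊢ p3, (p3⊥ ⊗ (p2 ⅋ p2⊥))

Proof tree:
[⊗]  ⊢ p3, (p3⊥ ⊗ (p2 ⅋ p2⊥))
  [Ax]  ⊢ p3, p3⊥
  [⅋]  ⊢ (p2 ⅋ p2⊥)
    [Ax]  ⊢ p2, p2⊥

Result: YES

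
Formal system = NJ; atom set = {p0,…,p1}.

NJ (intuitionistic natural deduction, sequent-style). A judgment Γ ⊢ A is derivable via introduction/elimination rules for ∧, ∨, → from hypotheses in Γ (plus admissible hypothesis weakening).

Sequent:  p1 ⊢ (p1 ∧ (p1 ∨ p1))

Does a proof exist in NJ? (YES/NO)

Derivation trace:
[∧I] p1 ⊢ (p1 ∧ (p1 ∨ p1))
  [Ax] p1 ⊢ p1
  [∨I₂] p1, p1 ⊢ (p1 ∨ p1)
    [Wk] p1, p1 ⊢ p1
      [Ax] p1 ⊢ p1

Result: YES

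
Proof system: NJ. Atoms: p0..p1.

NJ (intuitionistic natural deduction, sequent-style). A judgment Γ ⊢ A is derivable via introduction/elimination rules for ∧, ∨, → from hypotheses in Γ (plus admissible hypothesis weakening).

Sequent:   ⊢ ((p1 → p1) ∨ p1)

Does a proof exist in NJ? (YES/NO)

Derivation trace:
[∨I₁]  ⊢ ((p1 → p1) ∨ p1)
  [→I]  ⊢ (p1 → p1)
    [Ax] p1 ⊢ p1

Result: YES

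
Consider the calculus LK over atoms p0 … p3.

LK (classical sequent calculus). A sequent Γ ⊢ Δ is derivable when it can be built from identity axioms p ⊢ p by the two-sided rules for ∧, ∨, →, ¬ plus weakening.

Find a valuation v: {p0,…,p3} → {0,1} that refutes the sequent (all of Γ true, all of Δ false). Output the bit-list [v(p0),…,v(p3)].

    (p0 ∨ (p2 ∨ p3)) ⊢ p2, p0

Truth-table refutation:
  v=0000: Γ:[(p0 ∨ (p2 ∨ p3))=F] Δ:[p2=F, p0=F] refutes=False
  v=0001: Γ:[(p0 ∨ (p2 ∨ p3))=T] Δ:[p2=F, p0=F] refutes=True  ← countermodel

Result: [0, 0, 0, 1]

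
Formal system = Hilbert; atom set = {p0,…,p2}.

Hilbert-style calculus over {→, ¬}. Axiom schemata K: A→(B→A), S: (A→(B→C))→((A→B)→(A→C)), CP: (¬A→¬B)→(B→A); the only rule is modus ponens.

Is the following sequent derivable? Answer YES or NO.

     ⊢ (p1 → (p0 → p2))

Search for a countermodel by truth-table:
  v=000: Γ:[] Δ:[(p1 → (p0 → p2))=T] refutes=False
  v=001: Γ:[] Δ:[(p1 → (p0 → p2))=T] refutes=False
  v=010: Γ:[] Δ:[(p1 → (p0 → p2))=T] refutes=False
  v=011: Γ:[] Δ:[(p1 → (p0 → p2))=T] refutes=False
  v=100: Γ:[] Δ:[(p1 → (p0 → p2))=T] refutes=False
  v=101: Γ:[] Δ:[(p1 → (p0 → p2))=T] refutes=False
  v=110: Γ:[] Δ:[(p1 → (p0 → p2))=F] refutes=True  ← countermodel

Result: NO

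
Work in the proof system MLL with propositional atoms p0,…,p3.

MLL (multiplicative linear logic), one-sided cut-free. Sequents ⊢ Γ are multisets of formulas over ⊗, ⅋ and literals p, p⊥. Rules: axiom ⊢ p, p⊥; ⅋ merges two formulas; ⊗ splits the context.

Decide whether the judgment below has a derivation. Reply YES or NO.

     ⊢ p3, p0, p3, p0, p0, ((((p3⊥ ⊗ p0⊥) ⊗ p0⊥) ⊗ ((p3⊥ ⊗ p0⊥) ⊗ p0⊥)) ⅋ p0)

Derivation (root first):
[⅋]  ⊢ p3, p0, p3, p0, p0, ((((p3⊥ ⊗ p0⊥) ⊗ p0⊥) ⊗ ((p3⊥ ⊗ p0⊥) ⊗ p0⊥)) ⅋ p0)
  [⊗]  ⊢ p3, p0, p0, p3, p0, p0, (((p3⊥ ⊗ p0⊥) ⊗ p0⊥) ⊗ ((p3⊥ ⊗ p0⊥) ⊗ p0⊥))
    [⊗]  ⊢ p3, p0, p0, ((p3⊥ ⊗ p0⊥) ⊗ p0⊥)
      [⊗]  ⊢ p3, p0, (p3⊥ ⊗ p0⊥)
        [Ax]  ⊢ p3, p3⊥
        [Ax]  ⊢ p0, p0⊥
      [Ax]  ⊢ p0, p0⊥
    [⊗]  ⊢ p3, p0, p0, ((p3⊥ ⊗ p0⊥) ⊗ p0⊥)
      [⊗]  ⊢ p3, p0, (p3⊥ ⊗ p0⊥)
        [Ax]  ⊢ p3, p3⊥
        [Ax]  ⊢ p0, p0⊥
      [Ax]  ⊢ p0, p0⊥

Result: YES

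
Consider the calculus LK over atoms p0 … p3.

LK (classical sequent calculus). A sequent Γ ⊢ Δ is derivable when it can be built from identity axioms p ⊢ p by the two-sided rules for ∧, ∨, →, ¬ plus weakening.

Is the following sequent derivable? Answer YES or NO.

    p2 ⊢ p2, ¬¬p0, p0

Derivation trace:
[WR] p2 ⊢ p2, ¬¬p0, p0
  [¬R] p2 ⊢ p2, ¬¬p0
    [¬L] p2, ¬p0 ⊢ p2
      [WR] p2 ⊢ p2, p0
        [Ax] p2 ⊢ p2

Result: YES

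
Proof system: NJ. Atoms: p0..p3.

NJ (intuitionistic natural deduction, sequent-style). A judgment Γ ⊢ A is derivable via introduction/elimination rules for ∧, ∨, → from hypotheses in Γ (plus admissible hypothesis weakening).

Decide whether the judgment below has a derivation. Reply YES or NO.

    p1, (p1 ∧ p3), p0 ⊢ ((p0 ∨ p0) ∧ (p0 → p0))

Proof tree:
[∧I] p1, (p1 ∧ p3), p0 ⊢ ((p0 ∨ p0) ∧ (p0 → p0))
  [∨I₂] p0 ⊢ (p0 ∨ p0)
    [Ax] p0 ⊢ p0
  [Wk] p1, (p1 ∧ p3) ⊢ (p0 → p0)
    [→I] p1 ⊢ (p0 → p0)
      [Wk] p0, p1 ⊢ p0
        [Ax] p0 ⊢ p0

Result: YES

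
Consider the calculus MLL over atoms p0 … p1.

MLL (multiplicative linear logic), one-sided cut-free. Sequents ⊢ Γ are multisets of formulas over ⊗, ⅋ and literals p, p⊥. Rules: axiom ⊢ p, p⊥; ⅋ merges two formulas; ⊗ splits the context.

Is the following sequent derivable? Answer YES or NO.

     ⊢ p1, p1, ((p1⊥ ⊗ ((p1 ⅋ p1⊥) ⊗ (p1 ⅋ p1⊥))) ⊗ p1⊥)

Derivation (root first):
[⊗]  ⊢ p1, p1, ((p1⊥ ⊗ ((p1 ⅋ p1⊥) ⊗ (p1 ⅋ p1⊥))) ⊗ p1⊥)
  [⊗]  ⊢ p1, (p1⊥ ⊗ ((p1 ⅋ p1⊥) ⊗ (p1 ⅋ p1⊥)))
    [Ax]  ⊢ p1, p1⊥
    [⊗]  ⊢ ((p1 ⅋ p1⊥) ⊗ (p1 ⅋ p1⊥))
      [⅋]  ⊢ (p1 ⅋ p1⊥)
        [Ax]  ⊢ p1, p1⊥
      [⅋]  ⊢ (p1 ⅋ p1⊥)
        [Ax]  ⊢ p1, p1⊥
  [Ax]  ⊢ p1, p1⊥

Result: YES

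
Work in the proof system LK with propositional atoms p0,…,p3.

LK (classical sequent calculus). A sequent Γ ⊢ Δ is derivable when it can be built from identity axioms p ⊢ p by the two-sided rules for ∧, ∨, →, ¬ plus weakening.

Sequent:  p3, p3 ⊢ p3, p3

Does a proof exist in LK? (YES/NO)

Proof tree:
[WR] p3, p3 ⊢ p3, p3
  [WL] p3, p3 ⊢ p3
    [Ax] p3 ⊢ p3

Result: YES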